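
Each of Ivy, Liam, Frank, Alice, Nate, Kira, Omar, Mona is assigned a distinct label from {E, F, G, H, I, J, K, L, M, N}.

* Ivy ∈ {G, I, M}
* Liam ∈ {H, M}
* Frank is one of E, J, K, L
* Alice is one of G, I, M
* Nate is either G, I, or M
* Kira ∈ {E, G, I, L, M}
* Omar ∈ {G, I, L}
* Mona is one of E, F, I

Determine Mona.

The 3 variables Ivy, Alice, Nate are confined to {G, I, M}, which locks those values in; drop them from Liam, Kira, Omar, Mona.
Liam's domain is down to {H}, so Liam = H.
Omar has just one choice, so Omar = L. Strike L from Frank, Kira.
Kira's domain is down to {E}, so Kira = E. Remove E from Frank, Mona.
So Mona = F.

F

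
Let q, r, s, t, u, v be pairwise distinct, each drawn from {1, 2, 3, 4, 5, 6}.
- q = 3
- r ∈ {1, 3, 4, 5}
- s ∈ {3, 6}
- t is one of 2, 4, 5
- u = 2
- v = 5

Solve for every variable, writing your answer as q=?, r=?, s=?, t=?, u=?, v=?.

q must be 3 (only option left). Strike 3 from r, s.
s must be 6 (only option left).
u's domain is down to {2}, so u = 2. Eliminate 2 elsewhere: t.
v has just one choice, so v = 5. Remove 5 from r, t.
t's domain is down to {4}, so t = 4. Strike 4 from r.
r must be 1 (only option left).

q=3, r=1, s=6, t=4, u=2, v=5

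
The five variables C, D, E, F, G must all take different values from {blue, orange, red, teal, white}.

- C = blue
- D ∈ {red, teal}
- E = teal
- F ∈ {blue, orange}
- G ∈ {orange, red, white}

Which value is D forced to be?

C has just one choice, so C = blue. Strike blue from F.
That leaves E = teal. So D can't be teal.
So D = red.

red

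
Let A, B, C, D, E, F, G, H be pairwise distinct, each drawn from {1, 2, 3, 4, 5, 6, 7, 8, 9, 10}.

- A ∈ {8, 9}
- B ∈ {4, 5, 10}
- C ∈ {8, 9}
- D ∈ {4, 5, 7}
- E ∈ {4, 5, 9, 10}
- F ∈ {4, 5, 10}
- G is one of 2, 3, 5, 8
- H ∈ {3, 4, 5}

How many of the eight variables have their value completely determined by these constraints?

3

The 8 variables draw from only 8 values {2, 3, 4, 5, 7, 8, 9, 10}, so each is used; only G can be 2, hence G = 2.
Among the 7 still-open variables, 3 fits only H (and all 7 values in {3, 4, 5, 7, 8, 9, 10} must be used), so H = 3.
The 6 still-open variables together cover exactly {4, 5, 7, 8, 9, 10} — 6 values for 6 variables — and 7 appears only in D's list, so D = 7.
A and C between them cover only {8, 9} — a naked pair. Remove those values from E.
Determined: D=7, G=2, H=3. The other variables each still have more than one consistent value. That makes 3.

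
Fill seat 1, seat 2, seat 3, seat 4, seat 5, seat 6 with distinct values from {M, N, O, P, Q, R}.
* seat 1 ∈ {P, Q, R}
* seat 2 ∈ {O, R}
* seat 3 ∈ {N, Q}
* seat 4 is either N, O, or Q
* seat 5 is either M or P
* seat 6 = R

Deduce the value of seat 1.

seat 6 has just one choice, so seat 6 = R. Strike R from seat 1, seat 2.
That leaves seat 2 = O. So seat 4 can't be O.
The 4 still-open variables draw from only 4 values {M, N, P, Q}, so each is used; only seat 5 can be M, hence seat 5 = M.
Among the 3 still-open variables, P fits only seat 1 (and all 3 values in {N, P, Q} must be used), so seat 1 = P.

P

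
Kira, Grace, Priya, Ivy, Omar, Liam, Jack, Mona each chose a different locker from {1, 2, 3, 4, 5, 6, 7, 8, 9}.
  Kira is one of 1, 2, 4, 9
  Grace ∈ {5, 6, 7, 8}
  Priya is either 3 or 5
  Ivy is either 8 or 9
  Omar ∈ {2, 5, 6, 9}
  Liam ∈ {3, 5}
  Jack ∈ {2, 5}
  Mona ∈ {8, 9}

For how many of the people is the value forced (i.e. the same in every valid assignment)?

3

Priya and Liam share exactly the 2 values {3, 5}; by pigeonhole those values go to them, so strike 3, 5 from Grace, Omar, Jack.
Jack's domain is down to {2}, so Jack = 2. Strike 2 from Kira, Omar.
The 2 variables Ivy and Mona are confined to {8, 9}, which locks those values in; drop them from Kira, Grace, Omar.
Omar has just one choice, so Omar = 6. Eliminate 6 elsewhere: Grace.
Grace's domain is down to {7}, so Grace = 7.
Determined: Grace=7, Omar=6, Jack=2. The other people each still have more than one consistent value. That makes 3.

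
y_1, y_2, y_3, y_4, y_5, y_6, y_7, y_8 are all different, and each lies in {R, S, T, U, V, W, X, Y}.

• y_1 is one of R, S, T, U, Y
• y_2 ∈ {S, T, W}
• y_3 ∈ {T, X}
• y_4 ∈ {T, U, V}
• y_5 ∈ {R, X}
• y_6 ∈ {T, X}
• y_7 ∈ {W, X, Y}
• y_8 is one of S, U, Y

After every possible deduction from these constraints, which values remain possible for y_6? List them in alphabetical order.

T, X

The 8 variables draw from only 8 values {R, S, T, U, V, W, X, Y}, so each is used; only y_4 can be V, hence y_4 = V.
The 2 variables y_3 and y_6 are confined to {T, X}, which locks those values in; drop them from y_1, y_2, y_5, y_7.
That leaves y_5 = R. Remove R from y_1.
No further eliminations apply; y_6 can still be any of T, X.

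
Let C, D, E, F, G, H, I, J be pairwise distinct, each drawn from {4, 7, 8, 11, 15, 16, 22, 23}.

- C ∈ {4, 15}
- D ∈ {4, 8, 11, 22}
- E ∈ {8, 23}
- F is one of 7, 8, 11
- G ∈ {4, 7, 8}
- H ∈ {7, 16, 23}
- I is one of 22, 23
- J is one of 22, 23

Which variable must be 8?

E

Among the 8 variables, 15 fits only C (and all 8 values in {4, 7, 8, 11, 15, 16, 22, 23} must be used), so C = 15.
The 7 still-open variables draw from only 7 values {4, 7, 8, 11, 16, 22, 23}, so each is used; only H can be 16, hence H = 16.
The 2 variables I and J are confined to {22, 23}, which locks those values in; drop them from D, E.
So 8 goes to E.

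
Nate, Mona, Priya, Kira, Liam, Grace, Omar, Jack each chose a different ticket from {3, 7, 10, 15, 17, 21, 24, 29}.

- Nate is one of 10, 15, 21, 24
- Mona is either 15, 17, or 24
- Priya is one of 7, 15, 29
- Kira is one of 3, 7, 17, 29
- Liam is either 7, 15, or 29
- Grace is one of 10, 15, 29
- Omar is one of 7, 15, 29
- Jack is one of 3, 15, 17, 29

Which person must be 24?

The 8 variables together cover exactly {3, 7, 10, 15, 17, 21, 24, 29} — 8 values for 8 variables — and 21 appears only in Nate's list, so Nate = 21.
The 7 still-open variables draw from only 7 values {3, 7, 10, 15, 17, 24, 29}, so each is used; only Grace can be 10, hence Grace = 10.
The 6 still-open variables draw from only 6 values {3, 7, 15, 17, 24, 29}, so each is used; only Mona can be 24, hence Mona = 24.

Mona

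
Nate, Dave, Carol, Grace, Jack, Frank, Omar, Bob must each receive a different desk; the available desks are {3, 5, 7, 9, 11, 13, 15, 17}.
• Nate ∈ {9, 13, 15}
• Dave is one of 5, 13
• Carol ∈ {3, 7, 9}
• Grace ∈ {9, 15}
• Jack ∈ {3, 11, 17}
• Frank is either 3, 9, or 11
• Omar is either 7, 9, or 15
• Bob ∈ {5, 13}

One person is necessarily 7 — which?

The 8 variables together cover exactly {3, 5, 7, 9, 11, 13, 15, 17} — 8 values for 8 variables — and 17 appears only in Jack's list, so Jack = 17.
The 7 still-open variables draw from only 7 values {3, 5, 7, 9, 11, 13, 15}, so each is used; only Frank can be 11, hence Frank = 11.
The 6 still-open variables together cover exactly {3, 5, 7, 9, 13, 15} — 6 values for 6 variables — and 3 appears only in Carol's list, so Carol = 3.
Among the 5 still-open variables, 7 fits only Omar (and all 5 values in {5, 7, 9, 13, 15} must be used), so Omar = 7.

Omar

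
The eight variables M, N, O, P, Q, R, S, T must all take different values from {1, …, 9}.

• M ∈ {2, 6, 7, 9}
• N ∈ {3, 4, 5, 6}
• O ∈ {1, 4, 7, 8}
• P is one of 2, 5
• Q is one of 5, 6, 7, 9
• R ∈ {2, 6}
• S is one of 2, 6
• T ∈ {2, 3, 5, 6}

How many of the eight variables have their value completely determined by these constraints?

3

R and S between them cover only {2, 6} — a naked pair. Remove those values from M, N, P, Q, T.
That leaves P = 5. Remove 5 from N, Q, T.
That leaves T = 3. So N can't be 3.
N must be 4 (only option left). Eliminate 4 elsewhere: O.
The 2 variables M and Q are confined to {7, 9}, which locks those values in; drop them from O.
Determined: N=4, P=5, T=3. The other variables each still have more than one consistent value. That makes 3.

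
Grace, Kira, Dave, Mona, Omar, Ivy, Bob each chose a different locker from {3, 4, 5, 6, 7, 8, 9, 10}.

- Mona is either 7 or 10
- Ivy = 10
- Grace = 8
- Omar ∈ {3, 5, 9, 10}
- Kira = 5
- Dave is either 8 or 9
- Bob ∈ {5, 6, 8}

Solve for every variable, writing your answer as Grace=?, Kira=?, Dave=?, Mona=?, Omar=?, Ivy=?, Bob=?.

Grace's domain is down to {8}, so Grace = 8. So Dave, Bob can't be 8.
That leaves Kira = 5. Eliminate 5 elsewhere: Omar, Bob.
Dave must be 9 (only option left). So Omar can't be 9.
Ivy must be 10 (only option left). Remove 10 from Mona, Omar.
Bob's domain is down to {6}, so Bob = 6.
Mona's domain is down to {7}, so Mona = 7.
Omar has just one choice, so Omar = 3.

Grace=8, Kira=5, Dave=9, Mona=7, Omar=3, Ivy=10, Bob=6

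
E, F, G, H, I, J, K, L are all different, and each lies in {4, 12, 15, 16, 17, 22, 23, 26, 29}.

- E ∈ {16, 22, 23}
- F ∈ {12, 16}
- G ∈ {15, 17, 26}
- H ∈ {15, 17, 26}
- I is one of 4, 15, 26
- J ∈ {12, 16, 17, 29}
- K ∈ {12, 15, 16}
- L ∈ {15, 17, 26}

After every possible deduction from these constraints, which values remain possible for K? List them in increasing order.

G, H, L share exactly the 3 values {15, 17, 26}; by pigeonhole those values go to them, so strike 15, 17, 26 from I, J, K.
I must be 4 (only option left).
F and K share exactly the 2 values {12, 16}; by pigeonhole those values go to them, so strike 12, 16 from E, J.
J's domain is down to {29}, so J = 29.
No further eliminations apply; K can still be any of 12, 16.

12, 16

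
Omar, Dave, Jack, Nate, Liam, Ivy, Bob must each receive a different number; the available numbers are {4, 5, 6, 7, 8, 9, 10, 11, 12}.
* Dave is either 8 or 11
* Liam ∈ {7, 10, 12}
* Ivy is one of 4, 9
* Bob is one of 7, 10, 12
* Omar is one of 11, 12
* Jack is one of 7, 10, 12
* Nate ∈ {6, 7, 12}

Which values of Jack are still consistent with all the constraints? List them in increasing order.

Jack, Liam, Bob between them cover only {7, 10, 12} — a naked triple. Remove those values from Omar, Nate.
Omar's domain is down to {11}, so Omar = 11. Strike 11 from Dave.
Dave's domain is down to {8}, so Dave = 8.
Nate must be 6 (only option left).
No further eliminations apply; Jack can still be any of 7, 10, 12.

7, 10, 12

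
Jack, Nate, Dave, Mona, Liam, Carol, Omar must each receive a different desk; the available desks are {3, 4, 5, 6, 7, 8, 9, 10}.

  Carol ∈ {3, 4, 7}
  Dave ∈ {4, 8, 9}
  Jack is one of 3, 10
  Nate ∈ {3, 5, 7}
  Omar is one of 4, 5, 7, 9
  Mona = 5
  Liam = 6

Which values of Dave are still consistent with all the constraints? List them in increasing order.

Mona must be 5 (only option left). Remove 5 from Nate, Omar.
Liam's domain is down to {6}, so Liam = 6.
No further eliminations apply; Dave can still be any of 4, 8, 9.

4, 8, 9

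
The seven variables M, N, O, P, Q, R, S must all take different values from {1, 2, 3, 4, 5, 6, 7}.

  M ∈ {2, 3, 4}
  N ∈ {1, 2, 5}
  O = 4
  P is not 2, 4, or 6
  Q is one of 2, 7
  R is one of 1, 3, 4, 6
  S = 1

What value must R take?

O has just one choice, so O = 4. Strike 4 from M, R.
That leaves S = 1. Strike 1 from N, P, R.
The 5 still-open variables draw from only 5 values {2, 3, 5, 6, 7}, so each is used; only R can be 6, hence R = 6.

6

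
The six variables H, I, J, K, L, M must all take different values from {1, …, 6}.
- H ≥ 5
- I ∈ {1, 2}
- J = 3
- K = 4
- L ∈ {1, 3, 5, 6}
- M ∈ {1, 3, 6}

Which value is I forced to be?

J's domain is down to {3}, so J = 3. Strike 3 from L, M.
K has just one choice, so K = 4.
The 4 still-open variables together cover exactly {1, 2, 5, 6} — 4 values for 4 variables — and 2 appears only in I's list, so I = 2.

2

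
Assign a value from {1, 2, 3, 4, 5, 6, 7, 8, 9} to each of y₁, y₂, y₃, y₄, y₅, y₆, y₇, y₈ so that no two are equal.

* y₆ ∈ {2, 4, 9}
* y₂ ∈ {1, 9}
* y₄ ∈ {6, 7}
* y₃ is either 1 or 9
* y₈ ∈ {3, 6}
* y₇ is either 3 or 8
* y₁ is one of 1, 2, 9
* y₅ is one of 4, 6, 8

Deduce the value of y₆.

4

The 8 variables together cover exactly {1, 2, 3, 4, 6, 7, 8, 9} — 8 values for 8 variables — and 7 appears only in y₄'s list, so y₄ = 7.
y₂ and y₃ share exactly the 2 values {1, 9}; by pigeonhole those values go to them, so strike 1, 9 from y₁, y₆.
That leaves y₁ = 2. Eliminate 2 elsewhere: y₆.
So y₆ = 4.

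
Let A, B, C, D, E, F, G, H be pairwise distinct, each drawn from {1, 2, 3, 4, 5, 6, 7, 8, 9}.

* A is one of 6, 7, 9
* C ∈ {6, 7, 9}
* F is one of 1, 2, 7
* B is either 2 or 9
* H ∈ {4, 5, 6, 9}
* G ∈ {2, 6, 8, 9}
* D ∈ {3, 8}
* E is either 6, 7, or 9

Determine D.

3

A, C, E between them cover only {6, 7, 9} — a naked triple. Remove those values from B, F, G, H.
B's domain is down to {2}, so B = 2. So F, G can't be 2.
F must be 1 (only option left).
That leaves G = 8. Remove 8 from D.
So D = 3.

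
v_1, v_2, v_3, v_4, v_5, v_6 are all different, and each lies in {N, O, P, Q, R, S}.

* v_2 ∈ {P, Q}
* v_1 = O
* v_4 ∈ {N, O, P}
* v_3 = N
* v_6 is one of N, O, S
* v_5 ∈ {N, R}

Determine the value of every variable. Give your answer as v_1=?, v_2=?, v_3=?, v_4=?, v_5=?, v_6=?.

v_1 has just one choice, so v_1 = O. Eliminate O elsewhere: v_4, v_6.
v_3 has just one choice, so v_3 = N. Strike N from v_4, v_5, v_6.
v_4 has just one choice, so v_4 = P. Strike P from v_2.
v_5 must be R (only option left).
v_6 has just one choice, so v_6 = S.
v_2's domain is down to {Q}, so v_2 = Q.

v_1=O, v_2=Q, v_3=N, v_4=P, v_5=R, v_6=S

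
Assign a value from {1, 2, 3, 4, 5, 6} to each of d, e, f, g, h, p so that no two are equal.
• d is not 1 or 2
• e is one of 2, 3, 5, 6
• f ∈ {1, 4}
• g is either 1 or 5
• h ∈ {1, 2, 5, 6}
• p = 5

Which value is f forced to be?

p has just one choice, so p = 5. Remove 5 from d, e, g, h.
g's domain is down to {1}, so g = 1. Strike 1 from f, h.
So f = 4.

4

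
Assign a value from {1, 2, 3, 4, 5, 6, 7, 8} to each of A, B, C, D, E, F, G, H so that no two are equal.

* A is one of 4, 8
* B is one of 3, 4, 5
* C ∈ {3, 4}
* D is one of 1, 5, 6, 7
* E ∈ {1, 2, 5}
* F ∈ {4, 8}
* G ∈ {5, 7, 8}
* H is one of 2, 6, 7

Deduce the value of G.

7

A and F between them cover only {4, 8} — a naked pair. Remove those values from B, C, G.
C must be 3 (only option left). So B can't be 3.
B must be 5 (only option left). Strike 5 from D, E, G.
So G = 7.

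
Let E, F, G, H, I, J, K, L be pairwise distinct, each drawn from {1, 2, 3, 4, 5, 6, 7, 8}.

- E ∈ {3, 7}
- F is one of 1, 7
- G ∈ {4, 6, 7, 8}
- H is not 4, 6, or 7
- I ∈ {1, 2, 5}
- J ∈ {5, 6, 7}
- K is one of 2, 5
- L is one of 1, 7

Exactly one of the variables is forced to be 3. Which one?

The 8 variables together cover exactly {1, 2, 3, 4, 5, 6, 7, 8} — 8 values for 8 variables — and 4 appears only in G's list, so G = 4.
Among the 7 still-open variables, 6 fits only J (and all 7 values in {1, 2, 3, 5, 6, 7, 8} must be used), so J = 6.
The 6 still-open variables draw from only 6 values {1, 2, 3, 5, 7, 8}, so each is used; only H can be 8, hence H = 8.
The 5 still-open variables draw from only 5 values {1, 2, 3, 5, 7}, so each is used; only E can be 3, hence E = 3.

E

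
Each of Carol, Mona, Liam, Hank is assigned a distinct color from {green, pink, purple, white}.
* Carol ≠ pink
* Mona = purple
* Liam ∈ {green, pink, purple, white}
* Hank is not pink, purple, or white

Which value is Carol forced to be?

Mona's domain is down to {purple}, so Mona = purple. Eliminate purple elsewhere: Carol, Liam.
Hank's domain is down to {green}, so Hank = green. Eliminate green elsewhere: Carol, Liam.
So Carol = white.

white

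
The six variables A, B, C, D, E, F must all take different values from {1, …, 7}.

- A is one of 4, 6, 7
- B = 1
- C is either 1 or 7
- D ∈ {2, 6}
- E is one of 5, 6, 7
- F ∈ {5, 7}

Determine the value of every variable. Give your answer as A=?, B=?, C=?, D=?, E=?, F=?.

A=4, B=1, C=7, D=2, E=6, F=5

B's domain is down to {1}, so B = 1. Remove 1 from C.
C has just one choice, so C = 7. Remove 7 from A, E, F.
F's domain is down to {5}, so F = 5. Strike 5 from E.
E has just one choice, so E = 6. Remove 6 from A, D.
A must be 4 (only option left).
D has just one choice, so D = 2.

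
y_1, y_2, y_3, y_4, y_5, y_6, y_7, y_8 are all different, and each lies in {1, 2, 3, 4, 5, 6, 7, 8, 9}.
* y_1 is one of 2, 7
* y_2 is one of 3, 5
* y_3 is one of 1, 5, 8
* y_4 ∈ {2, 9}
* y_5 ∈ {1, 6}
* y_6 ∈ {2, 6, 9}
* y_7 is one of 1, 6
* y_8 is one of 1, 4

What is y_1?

The 2 variables y_5 and y_7 are confined to {1, 6}, which locks those values in; drop them from y_3, y_6, y_8.
y_8's domain is down to {4}, so y_8 = 4.
The 2 variables y_4 and y_6 are confined to {2, 9}, which locks those values in; drop them from y_1.
So y_1 = 7.

7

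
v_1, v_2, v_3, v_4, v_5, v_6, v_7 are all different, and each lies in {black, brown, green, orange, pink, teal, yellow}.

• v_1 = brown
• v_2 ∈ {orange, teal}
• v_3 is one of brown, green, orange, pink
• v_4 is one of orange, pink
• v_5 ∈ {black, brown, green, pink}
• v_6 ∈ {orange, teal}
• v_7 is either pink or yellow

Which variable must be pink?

v_4

v_1's domain is down to {brown}, so v_1 = brown. So v_3, v_5 can't be brown.
Among the 6 still-open variables, black fits only v_5 (and all 6 values in {black, green, orange, pink, teal, yellow} must be used), so v_5 = black.
Among the 5 still-open variables, green fits only v_3 (and all 5 values in {green, orange, pink, teal, yellow} must be used), so v_3 = green.
The 4 still-open variables together cover exactly {orange, pink, teal, yellow} — 4 values for 4 variables — and yellow appears only in v_7's list, so v_7 = yellow.
Among the 3 still-open variables, pink fits only v_4 (and all 3 values in {orange, pink, teal} must be used), so v_4 = pink.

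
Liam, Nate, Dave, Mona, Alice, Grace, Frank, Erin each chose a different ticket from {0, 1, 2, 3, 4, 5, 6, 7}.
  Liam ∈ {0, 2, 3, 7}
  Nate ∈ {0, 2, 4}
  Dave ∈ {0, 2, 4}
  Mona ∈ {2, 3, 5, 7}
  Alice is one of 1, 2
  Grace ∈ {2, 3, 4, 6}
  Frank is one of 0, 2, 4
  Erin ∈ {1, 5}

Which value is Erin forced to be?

The 8 variables together cover exactly {0, 1, 2, 3, 4, 5, 6, 7} — 8 values for 8 variables — and 6 appears only in Grace's list, so Grace = 6.
The 3 variables Nate, Dave, Frank are confined to {0, 2, 4}, which locks those values in; drop them from Liam, Mona, Alice.
Alice's domain is down to {1}, so Alice = 1. Remove 1 from Erin.
So Erin = 5.

5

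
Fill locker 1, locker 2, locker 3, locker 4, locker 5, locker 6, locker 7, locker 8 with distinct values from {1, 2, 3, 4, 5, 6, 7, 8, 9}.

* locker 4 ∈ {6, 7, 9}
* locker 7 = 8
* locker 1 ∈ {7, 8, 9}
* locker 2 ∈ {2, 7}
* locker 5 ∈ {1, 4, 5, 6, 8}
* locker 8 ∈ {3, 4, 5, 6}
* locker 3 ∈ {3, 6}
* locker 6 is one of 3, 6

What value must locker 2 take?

locker 7 must be 8 (only option left). Remove 8 from locker 1, locker 5.
locker 3 and locker 6 between them cover only {3, 6} — a naked pair. Remove those values from locker 4, locker 5, locker 8.
locker 1 and locker 4 between them cover only {7, 9} — a naked pair. Remove those values from locker 2.
So locker 2 = 2.

2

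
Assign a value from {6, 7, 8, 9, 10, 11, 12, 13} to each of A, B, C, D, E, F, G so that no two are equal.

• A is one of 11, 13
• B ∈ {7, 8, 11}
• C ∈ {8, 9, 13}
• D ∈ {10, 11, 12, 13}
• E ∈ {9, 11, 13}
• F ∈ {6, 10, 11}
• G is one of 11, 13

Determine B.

7

A and G between them cover only {11, 13} — a naked pair. Remove those values from B, C, D, E, F.
E has just one choice, so E = 9. Strike 9 from C.
C has just one choice, so C = 8. Strike 8 from B.
So B = 7.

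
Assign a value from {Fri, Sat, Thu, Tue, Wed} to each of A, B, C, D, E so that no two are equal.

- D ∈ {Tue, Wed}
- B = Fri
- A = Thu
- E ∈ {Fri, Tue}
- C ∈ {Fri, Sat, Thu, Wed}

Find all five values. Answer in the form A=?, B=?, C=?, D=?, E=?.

A must be Thu (only option left). So C can't be Thu.
B has just one choice, so B = Fri. Remove Fri from C, E.
E's domain is down to {Tue}, so E = Tue. Remove Tue from D.
That leaves D = Wed. Remove Wed from C.
That leaves C = Sat.

A=Thu, B=Fri, C=Sat, D=Wed, E=Tue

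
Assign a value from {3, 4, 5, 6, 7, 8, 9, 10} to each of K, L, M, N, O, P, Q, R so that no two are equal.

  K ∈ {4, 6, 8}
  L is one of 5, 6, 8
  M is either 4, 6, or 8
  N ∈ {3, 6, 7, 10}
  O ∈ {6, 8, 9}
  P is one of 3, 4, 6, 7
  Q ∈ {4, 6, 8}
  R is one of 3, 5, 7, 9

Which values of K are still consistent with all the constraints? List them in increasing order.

4, 6, 8

The 8 variables together cover exactly {3, 4, 5, 6, 7, 8, 9, 10} — 8 values for 8 variables — and 10 appears only in N's list, so N = 10.
K, M, Q share exactly the 3 values {4, 6, 8}; by pigeonhole those values go to them, so strike 4, 6, 8 from L, O, P.
L must be 5 (only option left). Strike 5 from R.
O must be 9 (only option left). Remove 9 from R.
No further eliminations apply; K can still be any of 4, 6, 8.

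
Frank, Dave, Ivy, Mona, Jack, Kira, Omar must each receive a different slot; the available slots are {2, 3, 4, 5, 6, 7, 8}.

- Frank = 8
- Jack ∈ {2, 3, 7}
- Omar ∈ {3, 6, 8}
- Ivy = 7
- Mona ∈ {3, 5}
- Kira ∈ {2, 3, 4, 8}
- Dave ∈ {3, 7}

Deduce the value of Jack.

Frank's domain is down to {8}, so Frank = 8. Eliminate 8 elsewhere: Kira, Omar.
Ivy has just one choice, so Ivy = 7. Strike 7 from Dave, Jack.
That leaves Dave = 3. So Mona, Jack, Kira, Omar can't be 3.
So Jack = 2.

2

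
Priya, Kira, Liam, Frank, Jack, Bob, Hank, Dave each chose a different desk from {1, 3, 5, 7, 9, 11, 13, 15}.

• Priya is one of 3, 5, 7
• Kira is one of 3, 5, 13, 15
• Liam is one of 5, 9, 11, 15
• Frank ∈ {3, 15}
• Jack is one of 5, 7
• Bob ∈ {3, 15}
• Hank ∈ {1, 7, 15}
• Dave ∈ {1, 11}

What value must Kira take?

Among the 8 variables, 9 fits only Liam (and all 8 values in {1, 3, 5, 7, 9, 11, 13, 15} must be used), so Liam = 9.
Among the 7 still-open variables, 11 fits only Dave (and all 7 values in {1, 3, 5, 7, 11, 13, 15} must be used), so Dave = 11.
The 6 still-open variables together cover exactly {1, 3, 5, 7, 13, 15} — 6 values for 6 variables — and 1 appears only in Hank's list, so Hank = 1.
Among the 5 still-open variables, 13 fits only Kira (and all 5 values in {3, 5, 7, 13, 15} must be used), so Kira = 13.

13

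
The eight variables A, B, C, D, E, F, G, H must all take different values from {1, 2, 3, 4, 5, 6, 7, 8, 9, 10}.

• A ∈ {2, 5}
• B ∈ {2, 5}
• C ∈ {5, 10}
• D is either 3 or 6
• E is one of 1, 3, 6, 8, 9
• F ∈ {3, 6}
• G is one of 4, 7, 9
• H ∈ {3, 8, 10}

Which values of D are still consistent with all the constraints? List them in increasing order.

3, 6

A and B share exactly the 2 values {2, 5}; by pigeonhole those values go to them, so strike 2, 5 from C.
C's domain is down to {10}, so C = 10. Eliminate 10 elsewhere: H.
D and F between them cover only {3, 6} — a naked pair. Remove those values from E, H.
H must be 8 (only option left). Strike 8 from E.
No further eliminations apply; D can still be any of 3, 6.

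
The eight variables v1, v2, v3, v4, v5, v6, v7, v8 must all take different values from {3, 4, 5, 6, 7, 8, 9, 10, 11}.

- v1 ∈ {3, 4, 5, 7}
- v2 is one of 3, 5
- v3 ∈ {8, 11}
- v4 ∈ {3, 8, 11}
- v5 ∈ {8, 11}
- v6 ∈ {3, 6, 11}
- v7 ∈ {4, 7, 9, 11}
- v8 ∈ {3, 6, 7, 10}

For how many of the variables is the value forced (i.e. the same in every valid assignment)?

v3 and v5 share exactly the 2 values {8, 11}; by pigeonhole those values go to them, so strike 8, 11 from v4, v6, v7.
v4 has just one choice, so v4 = 3. So v1, v2, v6, v8 can't be 3.
That leaves v6 = 6. Strike 6 from v8.
v2 has just one choice, so v2 = 5. So v1 can't be 5.
Determined: v2=5, v4=3, v6=6. The other variables each still have more than one consistent value. That makes 3.

3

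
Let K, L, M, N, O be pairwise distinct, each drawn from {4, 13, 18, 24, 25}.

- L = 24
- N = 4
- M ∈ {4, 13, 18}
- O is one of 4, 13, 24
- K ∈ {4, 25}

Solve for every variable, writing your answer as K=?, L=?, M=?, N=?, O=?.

L's domain is down to {24}, so L = 24. So O can't be 24.
N's domain is down to {4}, so N = 4. Eliminate 4 elsewhere: K, M, O.
O has just one choice, so O = 13. So M can't be 13.
K must be 25 (only option left).
M's domain is down to {18}, so M = 18.

K=25, L=24, M=18, N=4, O=13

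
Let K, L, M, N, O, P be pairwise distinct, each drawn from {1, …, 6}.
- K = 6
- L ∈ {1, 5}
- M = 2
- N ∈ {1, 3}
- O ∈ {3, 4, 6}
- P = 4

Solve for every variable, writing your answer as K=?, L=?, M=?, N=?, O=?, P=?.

K=6, L=5, M=2, N=1, O=3, P=4

K has just one choice, so K = 6. So O can't be 6.
That leaves M = 2.
P must be 4 (only option left). Remove 4 from O.
O's domain is down to {3}, so O = 3. Eliminate 3 elsewhere: N.
N must be 1 (only option left). So L can't be 1.
L must be 5 (only option left).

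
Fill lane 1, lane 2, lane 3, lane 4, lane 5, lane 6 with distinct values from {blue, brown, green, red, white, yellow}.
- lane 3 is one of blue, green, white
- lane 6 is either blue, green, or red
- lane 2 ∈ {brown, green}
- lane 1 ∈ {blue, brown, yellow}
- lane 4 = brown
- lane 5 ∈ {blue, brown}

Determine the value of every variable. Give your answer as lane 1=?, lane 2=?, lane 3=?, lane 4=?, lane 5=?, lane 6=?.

lane 1=yellow, lane 2=green, lane 3=white, lane 4=brown, lane 5=blue, lane 6=red

lane 4's domain is down to {brown}, so lane 4 = brown. So lane 1, lane 2, lane 5 can't be brown.
That leaves lane 5 = blue. Eliminate blue elsewhere: lane 1, lane 3, lane 6.
lane 1's domain is down to {yellow}, so lane 1 = yellow.
lane 2 has just one choice, so lane 2 = green. Strike green from lane 3, lane 6.
lane 3 must be white (only option left).
lane 6's domain is down to {red}, so lane 6 = red.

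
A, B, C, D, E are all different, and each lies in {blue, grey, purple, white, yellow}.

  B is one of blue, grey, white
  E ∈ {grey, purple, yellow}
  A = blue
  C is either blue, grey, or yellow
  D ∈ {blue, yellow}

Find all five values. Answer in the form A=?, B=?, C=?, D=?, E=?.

A has just one choice, so A = blue. Eliminate blue elsewhere: B, C, D.
That leaves D = yellow. Eliminate yellow elsewhere: C, E.
C's domain is down to {grey}, so C = grey. Strike grey from B, E.
E has just one choice, so E = purple.
B has just one choice, so B = white.

A=blue, B=white, C=grey, D=yellow, E=purple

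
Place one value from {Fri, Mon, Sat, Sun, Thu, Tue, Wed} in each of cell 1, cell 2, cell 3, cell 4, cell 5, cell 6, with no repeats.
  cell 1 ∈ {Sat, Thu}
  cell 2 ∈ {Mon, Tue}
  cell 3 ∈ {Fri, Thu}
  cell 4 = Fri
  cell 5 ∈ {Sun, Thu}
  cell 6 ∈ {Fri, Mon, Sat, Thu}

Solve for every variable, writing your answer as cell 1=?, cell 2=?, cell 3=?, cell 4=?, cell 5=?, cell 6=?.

cell 1=Sat, cell 2=Tue, cell 3=Thu, cell 4=Fri, cell 5=Sun, cell 6=Mon

cell 4's domain is down to {Fri}, so cell 4 = Fri. Remove Fri from cell 3, cell 6.
cell 3's domain is down to {Thu}, so cell 3 = Thu. So cell 1, cell 5, cell 6 can't be Thu.
cell 5 has just one choice, so cell 5 = Sun.
cell 1 has just one choice, so cell 1 = Sat. Eliminate Sat elsewhere: cell 6.
That leaves cell 6 = Mon. Strike Mon from cell 2.
cell 2 has just one choice, so cell 2 = Tue.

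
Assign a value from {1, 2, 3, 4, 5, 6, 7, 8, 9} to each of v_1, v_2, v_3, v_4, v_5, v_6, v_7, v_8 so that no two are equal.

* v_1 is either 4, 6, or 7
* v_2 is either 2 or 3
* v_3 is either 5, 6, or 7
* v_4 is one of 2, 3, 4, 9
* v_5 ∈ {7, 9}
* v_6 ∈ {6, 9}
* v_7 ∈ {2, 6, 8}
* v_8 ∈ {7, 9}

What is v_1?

The 8 variables draw from only 8 values {2, 3, 4, 5, 6, 7, 8, 9}, so each is used; only v_3 can be 5, hence v_3 = 5.
The 7 still-open variables together cover exactly {2, 3, 4, 6, 7, 8, 9} — 7 values for 7 variables — and 8 appears only in v_7's list, so v_7 = 8.
v_5 and v_8 share exactly the 2 values {7, 9}; by pigeonhole those values go to them, so strike 7, 9 from v_1, v_4, v_6.
v_6 must be 6 (only option left). So v_1 can't be 6.
So v_1 = 4.

4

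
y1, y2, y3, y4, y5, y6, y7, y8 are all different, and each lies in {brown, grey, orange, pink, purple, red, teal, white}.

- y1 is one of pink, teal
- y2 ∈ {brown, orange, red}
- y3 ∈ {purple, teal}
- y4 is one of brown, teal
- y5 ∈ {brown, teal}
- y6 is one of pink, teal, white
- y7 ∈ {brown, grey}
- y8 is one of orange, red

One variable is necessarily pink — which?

The 8 variables draw from only 8 values {brown, grey, orange, pink, purple, red, teal, white}, so each is used; only y7 can be grey, hence y7 = grey.
The 7 still-open variables together cover exactly {brown, orange, pink, purple, red, teal, white} — 7 values for 7 variables — and purple appears only in y3's list, so y3 = purple.
Among the 6 still-open variables, white fits only y6 (and all 6 values in {brown, orange, pink, red, teal, white} must be used), so y6 = white.
The 5 still-open variables together cover exactly {brown, orange, pink, red, teal} — 5 values for 5 variables — and pink appears only in y1's list, so y1 = pink.

y1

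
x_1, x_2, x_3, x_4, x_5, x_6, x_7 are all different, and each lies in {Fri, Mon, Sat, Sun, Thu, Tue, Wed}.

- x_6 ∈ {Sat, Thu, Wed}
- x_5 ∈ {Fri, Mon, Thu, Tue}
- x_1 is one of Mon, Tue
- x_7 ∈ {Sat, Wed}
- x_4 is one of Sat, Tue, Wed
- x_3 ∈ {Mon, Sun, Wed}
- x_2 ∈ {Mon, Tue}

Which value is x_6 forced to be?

The 7 variables draw from only 7 values {Fri, Mon, Sat, Sun, Thu, Tue, Wed}, so each is used; only x_5 can be Fri, hence x_5 = Fri.
The 6 still-open variables draw from only 6 values {Mon, Sat, Sun, Thu, Tue, Wed}, so each is used; only x_3 can be Sun, hence x_3 = Sun.
The 5 still-open variables draw from only 5 values {Mon, Sat, Thu, Tue, Wed}, so each is used; only x_6 can be Thu, hence x_6 = Thu.

Thu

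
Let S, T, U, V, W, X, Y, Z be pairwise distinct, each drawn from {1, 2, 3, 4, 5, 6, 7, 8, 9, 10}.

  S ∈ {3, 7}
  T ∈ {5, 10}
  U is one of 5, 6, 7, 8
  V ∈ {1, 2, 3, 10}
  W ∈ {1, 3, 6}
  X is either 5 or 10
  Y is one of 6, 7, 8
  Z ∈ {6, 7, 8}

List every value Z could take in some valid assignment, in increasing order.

6, 7, 8

The 8 variables together cover exactly {1, 2, 3, 5, 6, 7, 8, 10} — 8 values for 8 variables — and 2 appears only in V's list, so V = 2.
The 7 still-open variables draw from only 7 values {1, 3, 5, 6, 7, 8, 10}, so each is used; only W can be 1, hence W = 1.
Among the 6 still-open variables, 3 fits only S (and all 6 values in {3, 5, 6, 7, 8, 10} must be used), so S = 3.
T and X between them cover only {5, 10} — a naked pair. Remove those values from U.
No further eliminations apply; Z can still be any of 6, 7, 8.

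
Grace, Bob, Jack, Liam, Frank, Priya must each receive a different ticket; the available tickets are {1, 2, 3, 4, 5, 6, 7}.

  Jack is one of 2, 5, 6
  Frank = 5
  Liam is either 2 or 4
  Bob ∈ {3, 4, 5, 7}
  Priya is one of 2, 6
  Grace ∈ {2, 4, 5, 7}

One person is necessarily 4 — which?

Liam

Frank must be 5 (only option left). Eliminate 5 elsewhere: Grace, Bob, Jack.
The 5 still-open variables together cover exactly {2, 3, 4, 6, 7} — 5 values for 5 variables — and 3 appears only in Bob's list, so Bob = 3.
The 4 still-open variables draw from only 4 values {2, 4, 6, 7}, so each is used; only Grace can be 7, hence Grace = 7.
Among the 3 still-open variables, 4 fits only Liam (and all 3 values in {2, 4, 6} must be used), so Liam = 4.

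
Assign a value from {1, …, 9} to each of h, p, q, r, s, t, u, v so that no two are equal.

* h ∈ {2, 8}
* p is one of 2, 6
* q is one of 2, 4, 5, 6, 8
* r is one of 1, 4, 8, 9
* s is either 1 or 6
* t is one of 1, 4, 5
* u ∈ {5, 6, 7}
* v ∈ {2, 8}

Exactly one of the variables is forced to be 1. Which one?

Among the 8 variables, 7 fits only u (and all 8 values in {1, 2, 4, 5, 6, 7, 8, 9} must be used), so u = 7.
The 7 still-open variables draw from only 7 values {1, 2, 4, 5, 6, 8, 9}, so each is used; only r can be 9, hence r = 9.
h and v share exactly the 2 values {2, 8}; by pigeonhole those values go to them, so strike 2, 8 from p, q.
p must be 6 (only option left). Eliminate 6 elsewhere: q, s.
So 1 goes to s.

s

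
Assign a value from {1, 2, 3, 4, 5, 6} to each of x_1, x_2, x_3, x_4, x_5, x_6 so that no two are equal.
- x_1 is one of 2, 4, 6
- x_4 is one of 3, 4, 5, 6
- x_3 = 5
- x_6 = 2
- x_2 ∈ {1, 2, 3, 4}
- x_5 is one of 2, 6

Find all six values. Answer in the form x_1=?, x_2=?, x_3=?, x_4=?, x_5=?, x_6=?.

x_1=4, x_2=1, x_3=5, x_4=3, x_5=6, x_6=2

x_3 has just one choice, so x_3 = 5. So x_4 can't be 5.
x_6's domain is down to {2}, so x_6 = 2. Eliminate 2 elsewhere: x_1, x_2, x_5.
x_5 must be 6 (only option left). So x_1, x_4 can't be 6.
x_1 has just one choice, so x_1 = 4. Eliminate 4 elsewhere: x_2, x_4.
That leaves x_4 = 3. Strike 3 from x_2.
That leaves x_2 = 1.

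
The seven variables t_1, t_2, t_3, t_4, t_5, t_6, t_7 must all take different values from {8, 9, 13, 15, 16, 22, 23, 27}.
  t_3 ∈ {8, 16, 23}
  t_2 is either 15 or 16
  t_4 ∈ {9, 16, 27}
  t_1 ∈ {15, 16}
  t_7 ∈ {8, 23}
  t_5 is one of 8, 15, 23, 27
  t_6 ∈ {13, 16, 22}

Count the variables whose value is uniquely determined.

The 2 variables t_1 and t_2 are confined to {15, 16}, which locks those values in; drop them from t_3, t_4, t_5, t_6.
t_3 and t_7 between them cover only {8, 23} — a naked pair. Remove those values from t_5.
t_5 must be 27 (only option left). Eliminate 27 elsewhere: t_4.
t_4 must be 9 (only option left).
Determined: t_4=9, t_5=27. The other variables each still have more than one consistent value. That makes 2.

2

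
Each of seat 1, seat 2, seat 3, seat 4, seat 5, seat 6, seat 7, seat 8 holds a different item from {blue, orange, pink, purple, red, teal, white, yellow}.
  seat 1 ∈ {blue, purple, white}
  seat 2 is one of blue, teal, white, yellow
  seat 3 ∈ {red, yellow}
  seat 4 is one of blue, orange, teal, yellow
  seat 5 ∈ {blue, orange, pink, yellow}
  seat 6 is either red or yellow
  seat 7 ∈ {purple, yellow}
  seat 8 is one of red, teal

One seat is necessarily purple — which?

The 8 variables together cover exactly {blue, orange, pink, purple, red, teal, white, yellow} — 8 values for 8 variables — and pink appears only in seat 5's list, so seat 5 = pink.
The 7 still-open variables draw from only 7 values {blue, orange, purple, red, teal, white, yellow}, so each is used; only seat 4 can be orange, hence seat 4 = orange.
The 2 variables seat 3 and seat 6 are confined to {red, yellow}, which locks those values in; drop them from seat 2, seat 7, seat 8.
So purple goes to seat 7.

seat 7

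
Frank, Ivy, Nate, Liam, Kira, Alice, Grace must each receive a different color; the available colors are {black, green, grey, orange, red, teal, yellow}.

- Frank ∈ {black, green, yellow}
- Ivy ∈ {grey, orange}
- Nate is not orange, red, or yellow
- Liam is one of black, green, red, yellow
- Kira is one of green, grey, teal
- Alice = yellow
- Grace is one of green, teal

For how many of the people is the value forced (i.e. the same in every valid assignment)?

Alice must be yellow (only option left). So Frank, Liam can't be yellow.
The 6 still-open variables together cover exactly {black, green, grey, orange, red, teal} — 6 values for 6 variables — and orange appears only in Ivy's list, so Ivy = orange.
The 5 still-open variables together cover exactly {black, green, grey, red, teal} — 5 values for 5 variables — and red appears only in Liam's list, so Liam = red.
Determined: Ivy=orange, Liam=red, Alice=yellow. The other people each still have more than one consistent value. That makes 3.

3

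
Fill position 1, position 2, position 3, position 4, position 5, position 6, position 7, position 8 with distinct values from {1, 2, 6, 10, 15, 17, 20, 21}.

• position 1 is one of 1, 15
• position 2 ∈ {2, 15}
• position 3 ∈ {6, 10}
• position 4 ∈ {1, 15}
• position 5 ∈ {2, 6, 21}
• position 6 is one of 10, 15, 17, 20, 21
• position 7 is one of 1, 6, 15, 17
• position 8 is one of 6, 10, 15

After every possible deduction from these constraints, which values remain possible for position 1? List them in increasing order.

The 8 variables together cover exactly {1, 2, 6, 10, 15, 17, 20, 21} — 8 values for 8 variables — and 20 appears only in position 6's list, so position 6 = 20.
The 7 still-open variables draw from only 7 values {1, 2, 6, 10, 15, 17, 21}, so each is used; only position 7 can be 17, hence position 7 = 17.
The 6 still-open variables together cover exactly {1, 2, 6, 10, 15, 21} — 6 values for 6 variables — and 21 appears only in position 5's list, so position 5 = 21.
Among the 5 still-open variables, 2 fits only position 2 (and all 5 values in {1, 2, 6, 10, 15} must be used), so position 2 = 2.
position 1 and position 4 between them cover only {1, 15} — a naked pair. Remove those values from position 8.
No further eliminations apply; position 1 can still be any of 1, 15.

1, 15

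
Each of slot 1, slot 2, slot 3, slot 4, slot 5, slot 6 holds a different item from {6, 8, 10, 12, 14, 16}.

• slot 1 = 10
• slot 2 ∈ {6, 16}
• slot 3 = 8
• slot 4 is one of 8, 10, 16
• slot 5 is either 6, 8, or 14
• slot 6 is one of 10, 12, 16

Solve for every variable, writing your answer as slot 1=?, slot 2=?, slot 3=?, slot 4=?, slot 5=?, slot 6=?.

slot 1=10, slot 2=6, slot 3=8, slot 4=16, slot 5=14, slot 6=12

slot 1's domain is down to {10}, so slot 1 = 10. Eliminate 10 elsewhere: slot 4, slot 6.
slot 3's domain is down to {8}, so slot 3 = 8. Eliminate 8 elsewhere: slot 4, slot 5.
slot 4 must be 16 (only option left). Eliminate 16 elsewhere: slot 2, slot 6.
That leaves slot 6 = 12.
slot 2's domain is down to {6}, so slot 2 = 6. So slot 5 can't be 6.
That leaves slot 5 = 14.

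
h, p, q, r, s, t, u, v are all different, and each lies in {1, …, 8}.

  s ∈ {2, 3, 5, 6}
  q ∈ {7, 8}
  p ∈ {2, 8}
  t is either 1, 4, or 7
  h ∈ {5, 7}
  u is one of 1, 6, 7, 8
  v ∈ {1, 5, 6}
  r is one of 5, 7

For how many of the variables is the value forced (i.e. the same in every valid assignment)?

4

Among the 8 variables, 3 fits only s (and all 8 values in {1, 2, 3, 4, 5, 6, 7, 8} must be used), so s = 3.
The 7 still-open variables draw from only 7 values {1, 2, 4, 5, 6, 7, 8}, so each is used; only p can be 2, hence p = 2.
Among the 6 still-open variables, 4 fits only t (and all 6 values in {1, 4, 5, 6, 7, 8} must be used), so t = 4.
h and r between them cover only {5, 7} — a naked pair. Remove those values from q, u, v.
q's domain is down to {8}, so q = 8. Remove 8 from u.
Determined: p=2, q=8, s=3, t=4. The other variables each still have more than one consistent value. That makes 4.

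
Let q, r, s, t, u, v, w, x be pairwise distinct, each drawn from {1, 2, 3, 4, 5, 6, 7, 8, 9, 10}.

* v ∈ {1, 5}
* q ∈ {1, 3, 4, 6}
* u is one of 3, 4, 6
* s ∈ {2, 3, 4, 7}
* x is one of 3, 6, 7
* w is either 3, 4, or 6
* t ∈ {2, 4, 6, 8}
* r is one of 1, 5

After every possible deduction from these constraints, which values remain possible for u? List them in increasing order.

3, 4, 6

The 8 variables draw from only 8 values {1, 2, 3, 4, 5, 6, 7, 8}, so each is used; only t can be 8, hence t = 8.
The 7 still-open variables together cover exactly {1, 2, 3, 4, 5, 6, 7} — 7 values for 7 variables — and 2 appears only in s's list, so s = 2.
The 6 still-open variables draw from only 6 values {1, 3, 4, 5, 6, 7}, so each is used; only x can be 7, hence x = 7.
r and v share exactly the 2 values {1, 5}; by pigeonhole those values go to them, so strike 1, 5 from q.
No further eliminations apply; u can still be any of 3, 4, 6.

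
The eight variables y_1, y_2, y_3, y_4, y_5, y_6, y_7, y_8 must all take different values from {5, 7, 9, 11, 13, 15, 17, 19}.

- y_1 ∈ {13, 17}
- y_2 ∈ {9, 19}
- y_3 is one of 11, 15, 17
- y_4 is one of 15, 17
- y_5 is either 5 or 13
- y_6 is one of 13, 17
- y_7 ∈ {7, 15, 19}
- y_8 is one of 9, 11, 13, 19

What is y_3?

The 8 variables together cover exactly {5, 7, 9, 11, 13, 15, 17, 19} — 8 values for 8 variables — and 5 appears only in y_5's list, so y_5 = 5.
The 7 still-open variables draw from only 7 values {7, 9, 11, 13, 15, 17, 19}, so each is used; only y_7 can be 7, hence y_7 = 7.
The 2 variables y_1 and y_6 are confined to {13, 17}, which locks those values in; drop them from y_3, y_4, y_8.
That leaves y_4 = 15. Strike 15 from y_3.
So y_3 = 11.

11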